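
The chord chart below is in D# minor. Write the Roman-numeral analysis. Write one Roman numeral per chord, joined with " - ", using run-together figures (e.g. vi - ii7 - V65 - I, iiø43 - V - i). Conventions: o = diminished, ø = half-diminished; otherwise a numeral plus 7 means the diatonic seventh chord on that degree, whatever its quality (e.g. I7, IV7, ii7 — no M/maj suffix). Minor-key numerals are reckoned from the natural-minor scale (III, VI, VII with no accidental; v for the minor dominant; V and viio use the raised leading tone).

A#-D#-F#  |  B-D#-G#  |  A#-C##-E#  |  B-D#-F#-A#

i64 - iv6 - V - VI7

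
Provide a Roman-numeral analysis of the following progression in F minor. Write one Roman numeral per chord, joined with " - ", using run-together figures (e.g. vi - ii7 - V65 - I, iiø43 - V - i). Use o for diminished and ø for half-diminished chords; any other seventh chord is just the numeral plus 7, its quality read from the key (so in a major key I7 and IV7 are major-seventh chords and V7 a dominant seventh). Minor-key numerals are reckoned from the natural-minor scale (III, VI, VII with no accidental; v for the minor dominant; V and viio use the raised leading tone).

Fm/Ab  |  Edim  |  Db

Fm/Ab has root F, degree 1 in F minor, so i6.
Edim: diminished triad on E = scale degree 7 → viio.
Db has root Db, degree 6 in F minor, so VI.

i6 - viio - VI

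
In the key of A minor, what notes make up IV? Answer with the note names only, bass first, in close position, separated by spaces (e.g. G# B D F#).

D F# A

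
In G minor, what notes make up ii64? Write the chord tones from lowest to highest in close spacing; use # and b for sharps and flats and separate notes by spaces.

E A C

Scale degree 2 in G minor is A; here the chord built on it is altered to a minor triad. ii64 is the minor supertonic, borrowed from the parallel major (the Dorian ii).
So the chord is A-C-E.
The figured bass 64 indicates second inversion, placing the fifth (E) in the bass: E-A-C.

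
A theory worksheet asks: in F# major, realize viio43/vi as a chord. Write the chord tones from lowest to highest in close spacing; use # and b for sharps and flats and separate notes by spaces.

viio43/vi is a secondary leading-tone chord. The target vi is D# in F# major; the applied chord is rooted a semitone below, on C##.
Building a fully diminished seventh chord on C## gives C##-E#-G#-B.
With the 43 figure the chord is in second inversion; from the bass G# upward in close position it reads G#-B-C##-E#.

G# B C## E#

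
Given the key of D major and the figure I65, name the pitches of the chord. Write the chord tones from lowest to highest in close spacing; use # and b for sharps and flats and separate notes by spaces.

F# A C# D

In D major, the tonic is D, and the diatonic chord built there is a major seventh chord.
That chord is spelled D-F#-A-C#.
The figured bass 65 indicates first inversion, placing the third (F#) in the bass: F#-A-C#-D.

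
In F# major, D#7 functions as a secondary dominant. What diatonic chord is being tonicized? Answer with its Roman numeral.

ii

The chord is a dominant seventh chord on D#.
A dominant resolves down a perfect fifth: D# → G#. In F# major, G# is scale degree 2, i.e. ii.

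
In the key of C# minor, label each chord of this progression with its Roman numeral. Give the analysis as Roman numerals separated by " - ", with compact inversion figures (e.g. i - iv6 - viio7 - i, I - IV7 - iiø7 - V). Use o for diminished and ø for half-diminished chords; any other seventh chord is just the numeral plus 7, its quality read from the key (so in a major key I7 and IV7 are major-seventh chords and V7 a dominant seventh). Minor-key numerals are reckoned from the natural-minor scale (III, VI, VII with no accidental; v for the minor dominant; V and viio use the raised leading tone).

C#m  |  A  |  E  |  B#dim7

i - VI - III - viio7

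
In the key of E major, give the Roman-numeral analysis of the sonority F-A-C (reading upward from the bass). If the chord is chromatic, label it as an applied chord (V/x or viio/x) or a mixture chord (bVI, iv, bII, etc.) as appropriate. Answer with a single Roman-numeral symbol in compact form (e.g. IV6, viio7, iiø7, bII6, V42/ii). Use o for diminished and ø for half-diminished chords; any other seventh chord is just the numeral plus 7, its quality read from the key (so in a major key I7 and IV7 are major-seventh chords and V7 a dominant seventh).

bII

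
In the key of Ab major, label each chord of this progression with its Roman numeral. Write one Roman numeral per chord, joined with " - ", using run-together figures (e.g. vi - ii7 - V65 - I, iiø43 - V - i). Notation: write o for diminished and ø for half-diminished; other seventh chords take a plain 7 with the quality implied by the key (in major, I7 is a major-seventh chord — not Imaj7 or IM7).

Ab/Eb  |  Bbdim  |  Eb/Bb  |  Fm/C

Ab/Eb has root Ab, degree 1 in Ab major, so I64.
Bbdim: diminished triad on Bb — chromatic; iio (borrowed from the parallel minor).
Eb/Bb: root Eb is the dominant; major triad there is V64.
Fm/C: root F is the submediant; minor triad there is vi64.

I64 - iio - V64 - vi64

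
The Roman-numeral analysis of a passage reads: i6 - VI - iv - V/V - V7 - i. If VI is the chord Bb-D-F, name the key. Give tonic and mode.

D minor

The anchor chord is a major triad on Bb, labeled VI.
VI on Bb implies Bb is the submediant; that puts the tonic at D, and the uppercase numeral fits minor mode.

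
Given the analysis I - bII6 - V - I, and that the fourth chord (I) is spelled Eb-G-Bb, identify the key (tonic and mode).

Eb major

The chord Eb is a major triad rooted on Eb; its label is I.
If Eb is scale degree 1 and the mode makes that degree carry a major triad, the tonic is Eb and the mode is major.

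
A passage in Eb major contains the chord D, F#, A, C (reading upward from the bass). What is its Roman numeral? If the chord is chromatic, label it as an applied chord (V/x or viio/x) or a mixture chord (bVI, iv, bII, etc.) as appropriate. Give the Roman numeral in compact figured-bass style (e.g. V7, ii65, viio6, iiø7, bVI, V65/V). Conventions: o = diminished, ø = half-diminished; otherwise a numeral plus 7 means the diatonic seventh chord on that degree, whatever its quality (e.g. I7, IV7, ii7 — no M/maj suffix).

V7/iii

Stacked in thirds the chord is D-F#-A-C: a dominant seventh chord on D.
D is not a diatonic chord root with this quality in Eb major, but it lies a perfect fifth above G (iii), so the chord functions as an applied dominant of iii.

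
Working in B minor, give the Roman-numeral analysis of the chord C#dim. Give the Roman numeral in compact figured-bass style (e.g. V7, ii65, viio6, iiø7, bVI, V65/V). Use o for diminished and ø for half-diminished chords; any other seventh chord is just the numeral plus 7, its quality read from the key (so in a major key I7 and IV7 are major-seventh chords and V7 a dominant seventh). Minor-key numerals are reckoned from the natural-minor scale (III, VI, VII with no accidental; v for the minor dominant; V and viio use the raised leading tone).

Stacked in thirds the chord is C#-E-G: a diminished triad on C#.
C# is scale degree 2 in B minor, and a diminished triad on that degree is written iio.

iio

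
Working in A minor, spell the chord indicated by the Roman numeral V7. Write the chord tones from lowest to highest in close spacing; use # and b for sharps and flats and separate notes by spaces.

E G# B D

In A minor, the dominant is E. The dominant is major (leading tone raised), so V is a dominant seventh chord.
That chord is spelled E-G#-B-D.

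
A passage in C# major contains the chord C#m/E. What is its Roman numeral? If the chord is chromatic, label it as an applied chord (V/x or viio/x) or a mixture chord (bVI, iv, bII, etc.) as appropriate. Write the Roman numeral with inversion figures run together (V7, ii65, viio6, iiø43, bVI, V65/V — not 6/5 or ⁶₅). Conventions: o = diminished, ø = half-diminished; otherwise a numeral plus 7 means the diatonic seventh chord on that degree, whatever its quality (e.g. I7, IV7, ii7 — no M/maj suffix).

i6

The pitches C#-E-G# form a minor triad rooted on C#.
C# is the first degree of C# major. This is the minor tonic, borrowed from the parallel minor.
With E in the bass the chord is in first inversion, so the figured bass is 6.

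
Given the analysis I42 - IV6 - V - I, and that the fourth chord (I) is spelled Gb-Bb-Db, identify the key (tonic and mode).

Gb major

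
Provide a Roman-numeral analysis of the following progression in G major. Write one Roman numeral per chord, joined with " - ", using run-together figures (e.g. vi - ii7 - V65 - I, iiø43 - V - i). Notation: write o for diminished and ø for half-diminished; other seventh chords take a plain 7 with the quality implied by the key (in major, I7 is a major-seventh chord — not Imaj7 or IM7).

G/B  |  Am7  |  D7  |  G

G/B: root G is the tonic; major triad there is I6.
Am7 has root A, degree 2 in G major, so ii7.
D7 has root D, degree 5 in G major, so V7.
G: major triad on G = scale degree 1 → I.

I6 - ii7 - V7 - I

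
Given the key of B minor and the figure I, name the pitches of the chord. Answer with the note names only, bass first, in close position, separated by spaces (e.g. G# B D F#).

I is the major tonic (Picardy third), borrowed from the parallel major. In B minor that root is B.
So the chord is B-D#-F#, a major triad.

B D# F#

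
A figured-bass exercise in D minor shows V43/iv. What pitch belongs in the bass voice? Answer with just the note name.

The applied chord V43/iv is rooted on D: D-F#-A-C.
The figure 43 means second inversion — the fifth is in the bass.

A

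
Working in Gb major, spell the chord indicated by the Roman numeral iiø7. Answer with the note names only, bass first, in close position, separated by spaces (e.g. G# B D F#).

Ab Cb Ebb Gb

Scale degree 2 in Gb major is Ab; here the chord built on it is altered to a half-diminished seventh chord. iiø7 is the half-diminished supertonic seventh, borrowed from the parallel minor.
So the chord is Ab-Cb-Ebb-Gb, a half-diminished seventh chord.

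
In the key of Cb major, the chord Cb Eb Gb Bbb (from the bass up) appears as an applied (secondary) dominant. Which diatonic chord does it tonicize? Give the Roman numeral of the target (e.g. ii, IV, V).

IV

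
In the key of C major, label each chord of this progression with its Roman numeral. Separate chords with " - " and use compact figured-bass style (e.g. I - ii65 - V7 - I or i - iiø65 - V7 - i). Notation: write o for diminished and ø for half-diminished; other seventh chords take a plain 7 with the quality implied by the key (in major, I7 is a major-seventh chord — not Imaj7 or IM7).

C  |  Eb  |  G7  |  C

C: major triad on C = scale degree 1 → I.
Eb is non-diatonic — bIII, a mixture chord from C minor.
G7: root G is the dominant; dominant seventh chord there is V7.
C: major triad on C = scale degree 1 → I.

I - bIII - V7 - I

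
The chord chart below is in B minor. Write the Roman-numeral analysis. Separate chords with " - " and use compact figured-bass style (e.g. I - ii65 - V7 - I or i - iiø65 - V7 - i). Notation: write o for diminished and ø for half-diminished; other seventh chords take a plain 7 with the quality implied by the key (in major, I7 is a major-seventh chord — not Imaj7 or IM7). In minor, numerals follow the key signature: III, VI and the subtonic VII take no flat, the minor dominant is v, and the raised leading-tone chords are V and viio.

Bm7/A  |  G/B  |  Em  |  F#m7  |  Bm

Bm7/A: minor seventh chord on B = scale degree 1 → i42.
G/B: major triad on G = scale degree 6 → VI6.
Em: minor triad on E = scale degree 4 → iv.
F#m7: root F# is the dominant; minor seventh chord there is v7.
Bm: root B is the tonic; minor triad there is i.

i42 - VI6 - iv - v7 - i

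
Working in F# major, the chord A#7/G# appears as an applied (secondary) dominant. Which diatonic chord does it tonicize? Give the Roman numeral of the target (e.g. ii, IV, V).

vi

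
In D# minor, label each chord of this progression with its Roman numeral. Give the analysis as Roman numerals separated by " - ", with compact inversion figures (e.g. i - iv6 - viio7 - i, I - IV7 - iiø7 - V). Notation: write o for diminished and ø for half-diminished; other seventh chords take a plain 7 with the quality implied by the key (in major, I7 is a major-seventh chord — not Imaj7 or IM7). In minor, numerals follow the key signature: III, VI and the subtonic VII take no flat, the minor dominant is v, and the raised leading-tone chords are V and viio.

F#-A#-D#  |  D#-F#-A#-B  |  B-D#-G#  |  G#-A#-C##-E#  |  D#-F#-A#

i6 - VI65 - iv6 - V42 - i

F#-A#-D#: minor triad on D# = scale degree 1 → i6.
D#-F#-A#-B: major seventh chord on B = scale degree 6 → VI65.
B-D#-G#: root G# is the subdominant; minor triad there is iv6.
G#-A#-C##-E# has root A#, degree 5 in D# minor, so V42.
D#-F#-A# has root D#, degree 1 in D# minor, so i.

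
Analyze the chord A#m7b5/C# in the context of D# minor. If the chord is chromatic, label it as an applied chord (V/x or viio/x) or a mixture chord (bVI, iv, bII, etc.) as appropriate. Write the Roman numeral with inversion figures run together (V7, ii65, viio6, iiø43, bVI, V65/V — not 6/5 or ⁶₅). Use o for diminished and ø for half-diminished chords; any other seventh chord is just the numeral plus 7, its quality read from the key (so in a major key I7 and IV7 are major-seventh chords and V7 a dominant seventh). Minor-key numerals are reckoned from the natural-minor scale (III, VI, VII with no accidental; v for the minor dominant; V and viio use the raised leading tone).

Stacked in thirds the chord is A#-C#-E-G#: a half-diminished seventh chord on A#.
A# sits a half step below B (VI in D# minor); a diminished chord there is the applied leading-tone chord of VI.
With C# in the bass the chord is in first inversion, so the figured bass is 65.

viiø65/VI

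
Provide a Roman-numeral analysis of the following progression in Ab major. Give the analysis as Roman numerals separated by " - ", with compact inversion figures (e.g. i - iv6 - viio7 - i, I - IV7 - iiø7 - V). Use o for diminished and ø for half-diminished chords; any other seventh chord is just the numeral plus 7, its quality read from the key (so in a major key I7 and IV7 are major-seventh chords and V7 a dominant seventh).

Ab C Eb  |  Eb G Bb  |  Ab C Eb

Ab-C-Eb has root Ab, degree 1 in Ab major, so I.
Eb-G-Bb has root Eb, degree 5 in Ab major, so V.
Ab-C-Eb: root Ab is the tonic; major triad there is I.

I - V - I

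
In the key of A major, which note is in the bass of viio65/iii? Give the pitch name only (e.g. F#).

D#

The applied chord viio65/iii is rooted on B#: B#-D#-F#-A.
The figure 65 means first inversion — the third is in the bass.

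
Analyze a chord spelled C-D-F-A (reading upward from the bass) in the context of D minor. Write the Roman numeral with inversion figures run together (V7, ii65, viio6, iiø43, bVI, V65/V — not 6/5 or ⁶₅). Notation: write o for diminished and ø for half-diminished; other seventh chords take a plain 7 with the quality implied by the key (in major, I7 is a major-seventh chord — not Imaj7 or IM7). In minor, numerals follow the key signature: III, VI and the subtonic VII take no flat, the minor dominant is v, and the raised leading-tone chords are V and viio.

Stacked in thirds the chord is D-F-A-C: a minor seventh chord on D.
In D minor, D is the tonic; the diatonic minor seventh chord there is i7.
With C in the bass the chord is in third inversion, so the figured bass is 42.

i42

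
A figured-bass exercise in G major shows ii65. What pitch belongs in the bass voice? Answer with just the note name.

C

ii in G major has root A; the chord is A-C-E-G.
The figure 65 means first inversion — the third is in the bass.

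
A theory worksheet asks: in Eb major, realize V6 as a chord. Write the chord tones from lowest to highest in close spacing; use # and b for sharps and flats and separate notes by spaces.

D F Bb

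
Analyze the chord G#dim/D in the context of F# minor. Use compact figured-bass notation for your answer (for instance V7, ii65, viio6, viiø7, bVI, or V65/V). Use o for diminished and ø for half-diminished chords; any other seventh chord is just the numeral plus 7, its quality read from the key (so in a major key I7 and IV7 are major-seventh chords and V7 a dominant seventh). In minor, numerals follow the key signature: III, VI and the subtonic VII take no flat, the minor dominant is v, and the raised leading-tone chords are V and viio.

Stacked in thirds the chord is G#-B-D: a diminished triad on G#.
In F# minor, G# is the supertonic; the diatonic diminished triad there is iio.
With D in the bass the chord is in second inversion, so the figured bass is 64.

iio64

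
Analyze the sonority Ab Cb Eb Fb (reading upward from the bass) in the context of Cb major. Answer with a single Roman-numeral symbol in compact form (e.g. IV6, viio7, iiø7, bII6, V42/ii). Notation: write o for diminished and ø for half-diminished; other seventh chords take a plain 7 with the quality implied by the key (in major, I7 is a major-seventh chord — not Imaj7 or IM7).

IV65

The pitches Fb-Ab-Cb-Eb form a major seventh chord rooted on Fb.
In Cb major, Fb is the subdominant; the diatonic major seventh chord there is IV7.
With Ab in the bass the chord is in first inversion, so the figured bass is 65.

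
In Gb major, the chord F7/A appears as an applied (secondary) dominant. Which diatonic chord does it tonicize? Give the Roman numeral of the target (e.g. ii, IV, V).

iii

The chord is a dominant seventh chord on F.
A dominant resolves down a perfect fifth: F → Bb. In Gb major, Bb is scale degree 3, i.e. iii.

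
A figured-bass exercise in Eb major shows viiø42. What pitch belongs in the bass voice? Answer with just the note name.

viiø in Eb major has root D; the chord is D-F-Ab-C.
The figure 42 means third inversion — the seventh is in the bass.

C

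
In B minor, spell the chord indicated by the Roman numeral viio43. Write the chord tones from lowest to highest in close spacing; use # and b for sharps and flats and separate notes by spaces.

E G A# C#

In B minor, the leading-tone chord is built on the raised seventh degree, A#.
That chord is spelled A#-C#-E-G.
The figured bass 43 indicates second inversion, placing the fifth (E) in the bass: E-G-A#-C#.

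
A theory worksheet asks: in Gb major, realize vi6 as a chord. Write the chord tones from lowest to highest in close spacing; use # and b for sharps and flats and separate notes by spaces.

The numeral's case and figure indicate a minor triad. In Gb major its root, the submediant, is Eb.
That chord is spelled Eb-Gb-Bb.
The figured bass 6 indicates first inversion, placing the third (Gb) in the bass: Gb-Bb-Eb.

Gb Bb Eb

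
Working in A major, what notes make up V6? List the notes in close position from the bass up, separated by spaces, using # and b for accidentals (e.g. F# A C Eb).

In A major, the fifth degree is E, and the diatonic chord built there is a major triad.
Stacking thirds from E gives E-G#-B.
The figured bass 6 indicates first inversion, placing the third (G#) in the bass: G#-B-E.

G# B E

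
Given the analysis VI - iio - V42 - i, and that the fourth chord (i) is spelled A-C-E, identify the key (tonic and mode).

The chord Am is a minor triad rooted on A; its label is i.
If A is scale degree 1 and the mode makes that degree carry a minor triad, the tonic is A and the mode is minor.

A minor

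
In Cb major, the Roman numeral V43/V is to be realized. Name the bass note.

Ab

The applied chord V43/V is rooted on Db: Db-F-Ab-Cb.
The figure 43 means second inversion — the fifth is in the bass.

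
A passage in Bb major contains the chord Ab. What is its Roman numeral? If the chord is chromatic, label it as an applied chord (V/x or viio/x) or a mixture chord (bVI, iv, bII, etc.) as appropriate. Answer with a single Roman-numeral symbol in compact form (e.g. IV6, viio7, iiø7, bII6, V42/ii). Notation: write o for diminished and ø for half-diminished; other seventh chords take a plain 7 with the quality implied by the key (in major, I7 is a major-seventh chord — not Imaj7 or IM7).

bVII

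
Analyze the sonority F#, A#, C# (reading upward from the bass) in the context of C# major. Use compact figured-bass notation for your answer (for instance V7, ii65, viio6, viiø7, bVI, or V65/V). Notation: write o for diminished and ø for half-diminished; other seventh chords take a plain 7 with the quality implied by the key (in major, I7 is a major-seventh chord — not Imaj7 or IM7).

IV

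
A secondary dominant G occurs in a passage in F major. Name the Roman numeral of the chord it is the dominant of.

V

The chord is a major triad on G.
A dominant resolves down a perfect fifth: G → C. In F major, C is scale degree 5, i.e. V.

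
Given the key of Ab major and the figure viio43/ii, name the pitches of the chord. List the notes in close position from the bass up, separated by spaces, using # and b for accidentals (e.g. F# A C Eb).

Eb Gb A C

viio43/ii is a secondary leading-tone chord. The target ii is Bb in Ab major; the applied chord is rooted a semitone below, on A.
Building a fully diminished seventh chord on A gives A-C-Eb-Gb.
With the 43 figure the chord is in second inversion; from the bass Eb upward in close position it reads Eb-Gb-A-C.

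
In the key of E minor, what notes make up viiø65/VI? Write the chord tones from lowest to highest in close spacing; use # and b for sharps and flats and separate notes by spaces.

D F A B

viiø65/VI is a secondary leading-tone chord. The target VI is C in E minor; the applied chord is rooted a semitone below, on B.
Building a half-diminished seventh chord on B gives B-D-F-A.
The figured bass 65 indicates first inversion, placing the third (D) in the bass: D-F-A-B.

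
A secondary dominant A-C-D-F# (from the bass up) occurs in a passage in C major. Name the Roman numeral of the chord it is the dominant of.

V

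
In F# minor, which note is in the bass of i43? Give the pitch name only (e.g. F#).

C#

i in F# minor has root F#; the chord is F#-A-C#-E.
The figure 43 means second inversion — the fifth is in the bass.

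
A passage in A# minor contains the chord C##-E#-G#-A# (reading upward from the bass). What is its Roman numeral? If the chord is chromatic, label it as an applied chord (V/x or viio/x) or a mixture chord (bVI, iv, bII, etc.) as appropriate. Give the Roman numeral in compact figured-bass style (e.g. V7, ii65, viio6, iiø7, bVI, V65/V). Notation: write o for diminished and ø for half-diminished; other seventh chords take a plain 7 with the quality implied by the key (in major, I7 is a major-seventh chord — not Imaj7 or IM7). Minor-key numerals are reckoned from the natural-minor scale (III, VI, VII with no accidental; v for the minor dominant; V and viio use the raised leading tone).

Stacked in thirds the chord is A#-C##-E#-G#: a dominant seventh chord on A#.
A# is not a diatonic chord root with this quality in A# minor, but it lies a perfect fifth above D# (iv), so the chord functions as an applied dominant of iv.
With C## in the bass the chord is in first inversion, so the figured bass is 65.

V65/iv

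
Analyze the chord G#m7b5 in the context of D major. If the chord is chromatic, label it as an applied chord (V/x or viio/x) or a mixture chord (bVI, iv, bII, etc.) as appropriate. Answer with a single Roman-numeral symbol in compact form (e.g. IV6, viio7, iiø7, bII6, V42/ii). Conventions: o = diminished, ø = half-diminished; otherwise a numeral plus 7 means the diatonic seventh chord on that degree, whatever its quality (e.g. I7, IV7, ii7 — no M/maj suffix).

viiø7/V

Stacked in thirds the chord is G#-B-D-F#: a half-diminished seventh chord on G#.
G# sits a half step below A (V in D major); a diminished chord there is the applied leading-tone chord of V.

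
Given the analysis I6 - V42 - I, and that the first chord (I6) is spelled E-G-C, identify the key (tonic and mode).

The chord C/E is a major triad rooted on C; its label is I6.
If C is scale degree 1 and the mode makes that degree carry a major triad, the tonic is C and the mode is major.

C major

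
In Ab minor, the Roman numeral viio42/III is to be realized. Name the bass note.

The applied chord viio42/III is rooted on Bb: Bb-Db-Fb-Abb.
The figure 42 means third inversion — the seventh is in the bass.

Abb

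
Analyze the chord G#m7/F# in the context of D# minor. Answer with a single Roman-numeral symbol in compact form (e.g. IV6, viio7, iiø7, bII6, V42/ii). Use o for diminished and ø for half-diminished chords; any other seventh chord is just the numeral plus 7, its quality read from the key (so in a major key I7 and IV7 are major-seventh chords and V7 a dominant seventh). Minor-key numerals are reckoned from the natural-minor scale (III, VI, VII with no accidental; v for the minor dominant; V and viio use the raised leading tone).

Stacked in thirds the chord is G#-B-D#-F#: a minor seventh chord on G#.
In D# minor, G# is the subdominant; the diatonic minor seventh chord there is iv7.
With F# in the bass the chord is in third inversion, so the figured bass is 42.

iv42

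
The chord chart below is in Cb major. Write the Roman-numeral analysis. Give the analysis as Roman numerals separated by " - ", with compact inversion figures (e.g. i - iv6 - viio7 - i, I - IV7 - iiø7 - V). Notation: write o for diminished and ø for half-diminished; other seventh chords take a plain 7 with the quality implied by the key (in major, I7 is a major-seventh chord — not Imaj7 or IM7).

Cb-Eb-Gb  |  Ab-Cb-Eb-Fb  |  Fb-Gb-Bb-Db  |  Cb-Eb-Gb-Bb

Cb-Eb-Gb: major triad on Cb = scale degree 1 → I.
Ab-Cb-Eb-Fb has root Fb, degree 4 in Cb major, so IV65.
Fb-Gb-Bb-Db: root Gb is the dominant; dominant seventh chord there is V42.
Cb-Eb-Gb-Bb has root Cb, degree 1 in Cb major, so I7.

I - IV65 - V42 - I7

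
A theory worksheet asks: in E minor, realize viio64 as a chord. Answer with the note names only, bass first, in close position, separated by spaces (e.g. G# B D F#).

In E minor, the leading-tone chord is built on the raised seventh degree, D#.
Stacking thirds from D# gives D#-F#-A.
With the 64 figure the chord is in second inversion; from the bass A upward in close position it reads A-D#-F#.

A D# F#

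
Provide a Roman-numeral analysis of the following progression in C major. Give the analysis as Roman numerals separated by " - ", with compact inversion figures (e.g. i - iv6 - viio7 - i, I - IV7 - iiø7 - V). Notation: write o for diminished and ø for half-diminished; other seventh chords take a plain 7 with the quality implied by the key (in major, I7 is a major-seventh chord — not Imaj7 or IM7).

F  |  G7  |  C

IV - V7 - I

F has root F, degree 4 in C major, so IV.
G7: root G is the dominant; dominant seventh chord there is V7.
C: major triad on C = scale degree 1 → I.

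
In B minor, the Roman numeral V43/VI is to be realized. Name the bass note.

The applied chord V43/VI is rooted on D: D-F#-A-C.
The figure 43 means second inversion — the fifth is in the bass.

A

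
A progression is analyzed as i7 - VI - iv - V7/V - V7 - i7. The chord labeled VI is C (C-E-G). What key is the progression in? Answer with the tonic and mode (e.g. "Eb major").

E minor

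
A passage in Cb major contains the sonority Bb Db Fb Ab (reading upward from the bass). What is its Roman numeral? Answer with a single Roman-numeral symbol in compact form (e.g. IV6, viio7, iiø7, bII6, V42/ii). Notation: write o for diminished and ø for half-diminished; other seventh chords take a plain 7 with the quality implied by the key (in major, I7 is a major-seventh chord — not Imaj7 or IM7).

The pitches Bb-Db-Fb-Ab form a half-diminished seventh chord rooted on Bb.
In Cb major, Bb is the leading tone; the diatonic half-diminished seventh chord there is viiø7.

viiø7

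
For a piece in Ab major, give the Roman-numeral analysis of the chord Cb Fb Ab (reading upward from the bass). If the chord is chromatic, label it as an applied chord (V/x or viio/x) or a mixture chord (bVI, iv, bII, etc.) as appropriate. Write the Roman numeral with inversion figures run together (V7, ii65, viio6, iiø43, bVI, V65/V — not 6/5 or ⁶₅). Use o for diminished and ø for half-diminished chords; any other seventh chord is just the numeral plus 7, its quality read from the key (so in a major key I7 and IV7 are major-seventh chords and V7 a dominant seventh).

bVI64

Stacked in thirds the chord is Fb-Ab-Cb: a major triad on Fb.
Fb is the lowered sixth degree of Ab major (diatonic 6 would be F). This is a major triad on the lowered sixth degree, borrowed from the parallel minor.
With Cb in the bass the chord is in second inversion, so the figured bass is 64.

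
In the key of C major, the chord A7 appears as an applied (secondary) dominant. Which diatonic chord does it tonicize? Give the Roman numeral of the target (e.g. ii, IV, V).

ii

The chord is a dominant seventh chord on A.
A dominant resolves down a perfect fifth: A → D. In C major, D is scale degree 2, i.e. ii.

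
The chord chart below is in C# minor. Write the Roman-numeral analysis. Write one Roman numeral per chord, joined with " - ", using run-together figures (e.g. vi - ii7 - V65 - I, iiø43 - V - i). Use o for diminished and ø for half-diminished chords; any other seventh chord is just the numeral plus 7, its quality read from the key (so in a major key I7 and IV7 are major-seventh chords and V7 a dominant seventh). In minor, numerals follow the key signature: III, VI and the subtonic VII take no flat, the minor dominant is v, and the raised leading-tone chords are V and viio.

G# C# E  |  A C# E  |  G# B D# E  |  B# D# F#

i64 - VI - III65 - viio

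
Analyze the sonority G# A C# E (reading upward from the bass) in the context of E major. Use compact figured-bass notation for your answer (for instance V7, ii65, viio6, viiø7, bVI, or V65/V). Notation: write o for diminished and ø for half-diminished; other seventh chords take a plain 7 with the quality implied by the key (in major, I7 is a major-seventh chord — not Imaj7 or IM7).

IV42

The pitches A-C#-E-G# form a major seventh chord rooted on A.
A is scale degree 4 in E major, and a major seventh chord on that degree is written IV7.
With G# in the bass the chord is in third inversion, so the figured bass is 42.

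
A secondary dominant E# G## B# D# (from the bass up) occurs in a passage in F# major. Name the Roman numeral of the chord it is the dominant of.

The chord is a dominant seventh chord on E#.
A dominant resolves down a perfect fifth: E# → A#. In F# major, A# is scale degree 3, i.e. iii.

iii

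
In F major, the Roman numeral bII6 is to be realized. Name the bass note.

bII in F major has root Gb; the chord is Gb-Bb-Db.
The figure 6 means first inversion — the third is in the bass.

Bb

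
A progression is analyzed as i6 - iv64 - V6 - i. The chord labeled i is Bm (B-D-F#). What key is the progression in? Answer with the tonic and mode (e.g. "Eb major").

The chord Bm is a minor triad rooted on B; its label is i.
If B is scale degree 1 and the mode makes that degree carry a minor triad, the tonic is B and the mode is minor.

B minor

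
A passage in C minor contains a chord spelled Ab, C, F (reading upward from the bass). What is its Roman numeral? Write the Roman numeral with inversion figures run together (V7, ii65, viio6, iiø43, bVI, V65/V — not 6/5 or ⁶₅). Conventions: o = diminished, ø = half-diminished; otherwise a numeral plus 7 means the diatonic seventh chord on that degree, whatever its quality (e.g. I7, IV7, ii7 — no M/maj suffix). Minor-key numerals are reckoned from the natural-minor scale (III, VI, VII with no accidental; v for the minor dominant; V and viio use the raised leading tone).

iv6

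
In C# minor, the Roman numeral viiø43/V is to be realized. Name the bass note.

The applied chord viiø43/V is rooted on F##: F##-A#-C#-E#.
The figure 43 means second inversion — the fifth is in the bass.

C#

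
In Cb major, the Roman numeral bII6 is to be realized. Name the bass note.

Fb

bII in Cb major has root Dbb; the chord is Dbb-Fb-Abb.
The figure 6 means first inversion — the third is in the bass.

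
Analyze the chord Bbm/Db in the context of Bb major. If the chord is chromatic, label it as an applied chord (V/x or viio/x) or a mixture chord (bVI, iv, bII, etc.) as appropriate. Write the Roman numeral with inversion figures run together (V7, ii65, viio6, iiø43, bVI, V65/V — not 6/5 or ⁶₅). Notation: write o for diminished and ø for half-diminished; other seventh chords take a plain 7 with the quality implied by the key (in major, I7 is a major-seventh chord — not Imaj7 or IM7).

i6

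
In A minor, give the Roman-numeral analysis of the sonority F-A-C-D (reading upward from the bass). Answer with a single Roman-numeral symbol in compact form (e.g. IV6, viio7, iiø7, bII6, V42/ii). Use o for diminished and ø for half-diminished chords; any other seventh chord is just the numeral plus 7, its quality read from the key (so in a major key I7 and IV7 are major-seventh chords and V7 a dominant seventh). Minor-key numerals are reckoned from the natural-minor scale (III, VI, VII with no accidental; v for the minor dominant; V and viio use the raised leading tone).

iv65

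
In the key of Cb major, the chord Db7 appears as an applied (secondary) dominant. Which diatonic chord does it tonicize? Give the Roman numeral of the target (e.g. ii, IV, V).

V

The chord is a dominant seventh chord on Db.
A dominant resolves down a perfect fifth: Db → Gb. In Cb major, Gb is scale degree 5, i.e. V.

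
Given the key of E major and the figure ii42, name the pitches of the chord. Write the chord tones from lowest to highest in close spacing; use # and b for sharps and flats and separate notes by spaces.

E F# A C#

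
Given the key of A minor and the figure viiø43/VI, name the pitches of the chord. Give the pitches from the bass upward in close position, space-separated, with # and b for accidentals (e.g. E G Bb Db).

Bb D E G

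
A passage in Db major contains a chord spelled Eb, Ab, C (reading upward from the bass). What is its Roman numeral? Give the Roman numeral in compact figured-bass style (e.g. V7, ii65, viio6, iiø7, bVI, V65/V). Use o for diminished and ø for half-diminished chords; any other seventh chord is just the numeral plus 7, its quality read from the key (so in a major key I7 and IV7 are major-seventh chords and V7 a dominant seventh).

The pitches Ab-C-Eb form a major triad rooted on Ab.
Ab is scale degree 5 in Db major, and a major triad on that degree is written V.
With Eb in the bass the chord is in second inversion, so the figured bass is 64.

V64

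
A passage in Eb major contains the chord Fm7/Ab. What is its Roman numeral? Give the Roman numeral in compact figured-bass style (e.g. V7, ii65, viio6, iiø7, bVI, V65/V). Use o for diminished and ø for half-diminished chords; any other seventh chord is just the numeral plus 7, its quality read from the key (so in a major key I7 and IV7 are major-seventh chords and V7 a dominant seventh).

ii65

The pitches F-Ab-C-Eb form a minor seventh chord rooted on F.
F is scale degree 2 in Eb major, and a minor seventh chord on that degree is written ii7.
With Ab in the bass the chord is in first inversion, so the figured bass is 65.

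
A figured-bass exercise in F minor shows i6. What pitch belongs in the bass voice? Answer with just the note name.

Ab

i in F minor has root F; the chord is F-Ab-C.
The figure 6 means first inversion — the third is in the bass.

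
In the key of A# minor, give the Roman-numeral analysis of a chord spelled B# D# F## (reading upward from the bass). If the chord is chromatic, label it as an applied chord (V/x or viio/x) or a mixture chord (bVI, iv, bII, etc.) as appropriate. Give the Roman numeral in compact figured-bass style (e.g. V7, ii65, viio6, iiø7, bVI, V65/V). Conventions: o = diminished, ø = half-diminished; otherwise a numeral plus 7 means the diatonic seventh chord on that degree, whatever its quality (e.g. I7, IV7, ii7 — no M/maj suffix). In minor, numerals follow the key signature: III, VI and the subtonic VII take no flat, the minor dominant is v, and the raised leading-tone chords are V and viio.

Stacked in thirds the chord is B#-D#-F##: a minor triad on B#.
B# is the second degree of A# minor. This is the minor supertonic, borrowed from the parallel major (the Dorian ii).

ii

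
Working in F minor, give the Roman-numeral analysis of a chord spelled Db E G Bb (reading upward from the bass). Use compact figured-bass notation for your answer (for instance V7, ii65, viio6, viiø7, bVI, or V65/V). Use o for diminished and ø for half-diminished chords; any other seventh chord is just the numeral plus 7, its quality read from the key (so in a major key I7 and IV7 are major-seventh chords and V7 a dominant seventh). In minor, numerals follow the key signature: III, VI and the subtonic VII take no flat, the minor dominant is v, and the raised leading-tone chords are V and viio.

viio42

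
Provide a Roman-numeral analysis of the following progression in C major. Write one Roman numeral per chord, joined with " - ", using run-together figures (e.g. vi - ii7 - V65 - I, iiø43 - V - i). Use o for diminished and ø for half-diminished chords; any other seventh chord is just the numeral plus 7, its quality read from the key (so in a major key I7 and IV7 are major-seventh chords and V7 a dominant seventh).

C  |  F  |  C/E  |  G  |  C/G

C: major triad on C = scale degree 1 → I.
F: major triad on F = scale degree 4 → IV.
C/E has root C, degree 1 in C major, so I6.
G: major triad on G = scale degree 5 → V.
C/G: root C is the tonic; major triad there is I64.

I - IV - I6 - V - I64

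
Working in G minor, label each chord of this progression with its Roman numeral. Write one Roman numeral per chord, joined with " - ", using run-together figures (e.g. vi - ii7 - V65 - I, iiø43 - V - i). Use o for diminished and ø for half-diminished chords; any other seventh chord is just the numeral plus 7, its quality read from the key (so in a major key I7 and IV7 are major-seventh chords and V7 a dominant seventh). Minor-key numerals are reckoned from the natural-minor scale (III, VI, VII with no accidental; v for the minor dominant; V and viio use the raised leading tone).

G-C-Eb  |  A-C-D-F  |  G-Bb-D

iv64 - v43 - i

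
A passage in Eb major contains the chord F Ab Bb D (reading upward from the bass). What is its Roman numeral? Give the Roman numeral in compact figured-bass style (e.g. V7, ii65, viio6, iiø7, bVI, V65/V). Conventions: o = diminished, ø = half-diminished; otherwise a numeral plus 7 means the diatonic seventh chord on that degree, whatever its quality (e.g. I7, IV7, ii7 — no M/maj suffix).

Stacked in thirds the chord is Bb-D-F-Ab: a dominant seventh chord on Bb.
Bb is scale degree 5 in Eb major, and a dominant seventh chord on that degree is written V7.
With F in the bass the chord is in second inversion, so the figured bass is 43.

V43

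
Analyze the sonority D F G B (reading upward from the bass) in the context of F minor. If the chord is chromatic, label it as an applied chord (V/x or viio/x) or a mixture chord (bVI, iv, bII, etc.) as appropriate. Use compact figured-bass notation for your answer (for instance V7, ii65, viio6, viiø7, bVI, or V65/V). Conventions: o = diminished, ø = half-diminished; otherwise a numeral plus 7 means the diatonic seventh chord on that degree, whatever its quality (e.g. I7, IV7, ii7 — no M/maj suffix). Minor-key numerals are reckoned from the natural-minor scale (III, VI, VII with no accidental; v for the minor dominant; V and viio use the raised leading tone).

V43/V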